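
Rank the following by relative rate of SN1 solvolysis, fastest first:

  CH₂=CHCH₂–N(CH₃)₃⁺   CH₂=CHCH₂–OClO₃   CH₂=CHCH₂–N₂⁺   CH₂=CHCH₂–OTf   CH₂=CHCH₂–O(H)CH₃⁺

CH₂=CHCH₂–N₂⁺ > CH₂=CHCH₂–OTf > CH₂=CHCH₂–OClO₃ > CH₂=CHCH₂–O(H)CH₃⁺ > CH₂=CHCH₂–N(CH₃)₃⁺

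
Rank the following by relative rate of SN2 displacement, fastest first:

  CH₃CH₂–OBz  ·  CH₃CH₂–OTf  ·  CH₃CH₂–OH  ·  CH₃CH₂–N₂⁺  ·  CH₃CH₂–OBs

Identical carbon frameworks mean the comparison reduces to leaving-group quality.
Rank by basicity of the departing species: weakest base leaves most easily.
CH₃CH₂–N₂⁺ loses N₂: no meaningful conjugate acid; N₂ departs as an exceptionally stable neutral molecule
CH₃CH₂–OTf loses OTf⁻: pKₐ(CF₃SO₃H (triflic acid)) ≈ -14
CH₃CH₂–OBs loses OBs⁻: pKₐ(p-BrC₆H₄SO₃H) ≈ -2.8
CH₃CH₂–OBz loses PhCOO⁻: pKₐ(C₆H₅COOH) ≈ 4.2
CH₃CH₂–OH loses OH⁻: pKₐ(H₂O) ≈ 15.7

CH₃CH₂–N₂⁺ > CH₃CH₂–OTf > CH₃CH₂–OBs > CH₃CH₂–OBz > CH₃CH₂–OH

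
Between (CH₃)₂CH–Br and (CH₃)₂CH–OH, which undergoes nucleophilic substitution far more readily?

(CH₃)₂CH–Br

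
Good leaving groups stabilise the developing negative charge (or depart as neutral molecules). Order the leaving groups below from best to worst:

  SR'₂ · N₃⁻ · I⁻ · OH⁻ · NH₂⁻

I⁻ > SR'₂ > N₃⁻ > OH⁻ > NH₂⁻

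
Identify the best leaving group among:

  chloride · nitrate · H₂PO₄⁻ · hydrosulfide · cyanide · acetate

chloride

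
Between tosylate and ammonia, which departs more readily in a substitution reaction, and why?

tosylate

tosylate is the better leaving group.
pKₐ(p-CH₃C₆H₄SO₃H (TsOH)) ≈ -2.8 versus pKₐ(NH₄⁺) ≈ 9.2: tosylate is the much weaker base.
Resonance-delocalised arenesulfonate.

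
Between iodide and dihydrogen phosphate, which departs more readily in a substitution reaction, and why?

iodide is the better leaving group.
pKₐ(HI) ≈ -10 versus pKₐ(H₃PO₄) ≈ 2.1: iodide is the much weaker base.
Large, highly polarisable; very weak base.

iodide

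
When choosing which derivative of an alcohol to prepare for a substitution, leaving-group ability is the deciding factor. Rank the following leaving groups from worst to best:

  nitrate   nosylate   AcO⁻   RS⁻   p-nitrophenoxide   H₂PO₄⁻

RS⁻ < p-nitrophenoxide < AcO⁻ < H₂PO₄⁻ < nitrate < nosylate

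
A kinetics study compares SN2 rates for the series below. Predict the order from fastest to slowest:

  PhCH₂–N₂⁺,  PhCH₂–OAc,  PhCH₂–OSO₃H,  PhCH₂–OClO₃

PhCH₂–N₂⁺ > PhCH₂–OClO₃ > PhCH₂–OSO₃H > PhCH₂–OAc

Same R in every case — rank the leaving groups.
Leaving-group ability tracks the stability of the departed species; conjugate-acid pKₐ is the usual yardstick (lower pKₐ → better LG).
PhCH₂–N₂⁺ loses N₂: no meaningful conjugate acid; N₂ departs as an exceptionally stable neutral molecule
PhCH₂–OClO₃ loses ClO₄⁻: pKₐ(HClO₄) ≈ -10
PhCH₂–OSO₃H loses HSO₄⁻: pKₐ(H₂SO₄) ≈ -3
PhCH₂–OAc loses AcO⁻: pKₐ(CH₃COOH) ≈ 4.8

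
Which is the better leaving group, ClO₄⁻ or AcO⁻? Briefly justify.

ClO₄⁻ is the better leaving group.
pKₐ(HClO₄) ≈ -10 versus pKₐ(CH₃COOH) ≈ 4.8: ClO₄⁻ is the much weaker base.
Extremely weak base; rarely used for safety reasons.

ClO₄⁻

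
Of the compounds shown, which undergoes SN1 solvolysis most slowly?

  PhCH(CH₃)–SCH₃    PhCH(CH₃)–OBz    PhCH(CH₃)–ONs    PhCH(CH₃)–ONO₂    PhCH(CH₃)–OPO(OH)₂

Same R in every case — rank the leaving groups.
Leaving-group ability tracks the stability of the departed species; conjugate-acid pKₐ is the usual yardstick (lower pKₐ → better LG).
PhCH(CH₃)–ONs loses ONs⁻: pKₐ(p-O₂NC₆H₄SO₃H) ≈ -3.5
PhCH(CH₃)–ONO₂ loses NO₃⁻: pKₐ(HNO₃) ≈ -1.3
PhCH(CH₃)–OPO(OH)₂ loses H₂PO₄⁻: pKₐ(H₃PO₄) ≈ 2.1
PhCH(CH₃)–OBz loses PhCOO⁻: pKₐ(C₆H₅COOH) ≈ 4.2
PhCH(CH₃)–SCH₃ loses RS⁻: pKₐ(RSH (a thiol)) ≈ 10.5

PhCH(CH₃)–SCH₃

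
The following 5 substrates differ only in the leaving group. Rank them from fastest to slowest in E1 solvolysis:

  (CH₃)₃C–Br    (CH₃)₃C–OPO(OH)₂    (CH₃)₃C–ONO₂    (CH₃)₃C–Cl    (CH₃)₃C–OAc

(CH₃)₃C–Br > (CH₃)₃C–Cl > (CH₃)₃C–ONO₂ > (CH₃)₃C–OPO(OH)₂ > (CH₃)₃C–OAc

Same R in every case — rank the leaving groups.
Leaving-group ability tracks the stability of the departed species; conjugate-acid pKₐ is the usual yardstick (lower pKₐ → better LG).
(CH₃)₃C–Br loses Br⁻: pKₐ(HBr) ≈ -9
(CH₃)₃C–Cl loses Cl⁻: pKₐ(HCl) ≈ -7
(CH₃)₃C–ONO₂ loses NO₃⁻: pKₐ(HNO₃) ≈ -1.3
(CH₃)₃C–OPO(OH)₂ loses H₂PO₄⁻: pKₐ(H₃PO₄) ≈ 2.1
(CH₃)₃C–OAc loses AcO⁻: pKₐ(CH₃COOH) ≈ 4.8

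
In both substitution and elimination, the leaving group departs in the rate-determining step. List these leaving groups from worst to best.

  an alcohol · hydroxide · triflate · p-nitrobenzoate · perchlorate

triflate: pKₐ(CF₃SO₃H (triflic acid)) ≈ -14
perchlorate: pKₐ(HClO₄) ≈ -10 — extremely weak base; rarely used for safety reasons
an alcohol: pKₐ(R'OH₂⁺) ≈ -2.4
p-nitrobenzoate: pKₐ(p-nitrobenzoic acid) ≈ 3.4 — electron-withdrawing nitro group stabilises the carboxylate
hydroxide: pKₐ(H₂O) ≈ 15.7
Reversing gives the worst-to-best order requested.

hydroxide < p-nitrobenzoate < an alcohol < perchlorate < triflate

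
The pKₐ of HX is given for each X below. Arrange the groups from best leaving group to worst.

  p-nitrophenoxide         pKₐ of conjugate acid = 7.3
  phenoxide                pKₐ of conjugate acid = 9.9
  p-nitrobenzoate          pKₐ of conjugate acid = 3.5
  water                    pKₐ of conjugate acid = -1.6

water > p-nitrobenzoate > p-nitrophenoxide > phenoxide

Lower conjugate-acid pKₐ ⇒ weaker base ⇒ better leaving group.
Sorting by the given values: water (-1.6), p-nitrobenzoate (3.5), p-nitrophenoxide (7.3), phenoxide (9.9).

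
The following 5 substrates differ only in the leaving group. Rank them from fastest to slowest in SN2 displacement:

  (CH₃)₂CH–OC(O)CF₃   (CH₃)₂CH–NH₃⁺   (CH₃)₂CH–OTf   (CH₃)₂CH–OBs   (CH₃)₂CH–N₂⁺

(CH₃)₂CH–N₂⁺ > (CH₃)₂CH–OTf > (CH₃)₂CH–OBs > (CH₃)₂CH–OC(O)CF₃ > (CH₃)₂CH–NH₃⁺

The skeletons are identical, so relative rate is governed entirely by leaving-group ability.
Rank by basicity of the departing species: weakest base leaves most easily.
(CH₃)₂CH–N₂⁺ loses N₂: no meaningful conjugate acid; N₂ departs as an exceptionally stable neutral molecule
(CH₃)₂CH–OTf loses OTf⁻: pKₐ(CF₃SO₃H (triflic acid)) ≈ -14
(CH₃)₂CH–OBs loses OBs⁻: pKₐ(p-BrC₆H₄SO₃H) ≈ -2.8
(CH₃)₂CH–OC(O)CF₃ loses CF₃COO⁻: pKₐ(CF₃COOH) ≈ 0.2
(CH₃)₂CH–NH₃⁺ loses NH₃: pKₐ(NH₄⁺) ≈ 9.2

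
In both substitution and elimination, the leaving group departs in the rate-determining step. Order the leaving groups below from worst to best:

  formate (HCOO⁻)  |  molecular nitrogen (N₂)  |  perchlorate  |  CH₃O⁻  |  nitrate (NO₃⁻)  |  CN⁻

A good leaving group is a weak base: the lower the pKₐ of its conjugate acid, the more readily it departs.
molecular nitrogen (N₂): no meaningful conjugate acid; N₂ departs as an exceptionally stable neutral molecule
perchlorate: pKₐ(HClO₄) ≈ -10
nitrate (NO₃⁻): pKₐ(HNO₃) ≈ -1.3
formate (HCOO⁻): pKₐ(HCOOH) ≈ 3.8
CN⁻: pKₐ(HCN) ≈ 9.2
CH₃O⁻: pKₐ(CH₃OH) ≈ 15.5
Listed from poorest to best leaving group as asked.

CH₃O⁻ < CN⁻ < formate (HCOO⁻) < nitrate (NO₃⁻) < perchlorate < molecular nitrogen (N₂)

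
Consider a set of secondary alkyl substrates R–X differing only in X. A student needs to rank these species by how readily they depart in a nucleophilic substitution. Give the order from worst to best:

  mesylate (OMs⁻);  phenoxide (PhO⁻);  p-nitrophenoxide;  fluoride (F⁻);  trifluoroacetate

phenoxide (PhO⁻) < p-nitrophenoxide < fluoride (F⁻) < trifluoroacetate < mesylate (OMs⁻)

A good leaving group is a weak base: the lower the pKₐ of its conjugate acid, the more readily it departs.
mesylate (OMs⁻): pKₐ(CH₃SO₃H (MsOH)) ≈ -1.9
trifluoroacetate: pKₐ(CF₃COOH) ≈ 0.2
fluoride (F⁻): pKₐ(HF) ≈ 3.2
p-nitrophenoxide: pKₐ(p-nitrophenol) ≈ 7.2
phenoxide (PhO⁻): pKₐ(C₆H₅OH (phenol)) ≈ 10
Listed from poorest to best leaving group as asked.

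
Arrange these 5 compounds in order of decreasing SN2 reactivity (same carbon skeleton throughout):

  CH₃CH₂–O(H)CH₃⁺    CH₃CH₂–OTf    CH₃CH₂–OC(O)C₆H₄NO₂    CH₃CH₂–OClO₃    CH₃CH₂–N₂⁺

Identical carbon frameworks mean the comparison reduces to leaving-group quality.
A good leaving group is a weak base: the lower the pKₐ of its conjugate acid, the more readily it departs.
CH₃CH₂–N₂⁺ loses N₂: no meaningful conjugate acid; N₂ departs as an exceptionally stable neutral molecule
CH₃CH₂–OTf loses OTf⁻: pKₐ(CF₃SO₃H (triflic acid)) ≈ -14
CH₃CH₂–OClO₃ loses ClO₄⁻: pKₐ(HClO₄) ≈ -10
CH₃CH₂–O(H)CH₃⁺ loses R'OH: pKₐ(R'OH₂⁺) ≈ -2.4
CH₃CH₂–OC(O)C₆H₄NO₂ loses p-O₂N–C₆H₄–COO⁻: pKₐ(p-nitrobenzoic acid) ≈ 3.4

CH₃CH₂–N₂⁺ > CH₃CH₂–OTf > CH₃CH₂–OClO₃ > CH₃CH₂–O(H)CH₃⁺ > CH₃CH₂–OC(O)C₆H₄NO₂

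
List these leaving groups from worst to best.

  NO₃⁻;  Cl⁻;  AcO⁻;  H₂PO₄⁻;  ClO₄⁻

AcO⁻ < H₂PO₄⁻ < NO₃⁻ < Cl⁻ < ClO₄⁻

ClO₄⁻: pKₐ(HClO₄) ≈ -10
Cl⁻: pKₐ(HCl) ≈ -7
NO₃⁻: pKₐ(HNO₃) ≈ -1.3
H₂PO₄⁻: pKₐ(H₃PO₄) ≈ 2.1
AcO⁻: pKₐ(CH₃COOH) ≈ 4.8
Listed from poorest to best leaving group as asked.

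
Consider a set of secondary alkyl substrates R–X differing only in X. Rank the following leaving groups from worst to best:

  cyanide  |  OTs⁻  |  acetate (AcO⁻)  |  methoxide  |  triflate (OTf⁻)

methoxide < cyanide < acetate (AcO⁻) < OTs⁻ < triflate (OTf⁻)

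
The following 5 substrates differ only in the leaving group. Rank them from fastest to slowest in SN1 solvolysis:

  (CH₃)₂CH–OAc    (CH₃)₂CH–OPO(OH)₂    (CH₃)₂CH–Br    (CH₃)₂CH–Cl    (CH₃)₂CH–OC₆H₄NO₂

(CH₃)₂CH–Br > (CH₃)₂CH–Cl > (CH₃)₂CH–OPO(OH)₂ > (CH₃)₂CH–OAc > (CH₃)₂CH–OC₆H₄NO₂

Identical carbon frameworks mean the comparison reduces to leaving-group quality.
Rank by basicity of the departing species: weakest base leaves most easily.
(CH₃)₂CH–Br loses Br⁻: pKₐ(HBr) ≈ -9
(CH₃)₂CH–Cl loses Cl⁻: pKₐ(HCl) ≈ -7
(CH₃)₂CH–OPO(OH)₂ loses H₂PO₄⁻: pKₐ(H₃PO₄) ≈ 2.1
(CH₃)₂CH–OAc loses AcO⁻: pKₐ(CH₃COOH) ≈ 4.8
(CH₃)₂CH–OC₆H₄NO₂ loses p-O₂N–C₆H₄–O⁻: pKₐ(p-nitrophenol) ≈ 7.2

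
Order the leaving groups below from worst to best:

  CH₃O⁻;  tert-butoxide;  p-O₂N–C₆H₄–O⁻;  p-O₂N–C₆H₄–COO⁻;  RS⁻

tert-butoxide < CH₃O⁻ < RS⁻ < p-O₂N–C₆H₄–O⁻ < p-O₂N–C₆H₄–COO⁻

A good leaving group is a weak base: the lower the pKₐ of its conjugate acid, the more readily it departs.
p-O₂N–C₆H₄–COO⁻: pKₐ(p-nitrobenzoic acid) ≈ 3.4 — electron-withdrawing nitro group stabilises the carboxylate
p-O₂N–C₆H₄–O⁻: pKₐ(p-nitrophenol) ≈ 7.2 — nitro group delocalises the charge; the classic chromogenic LG
RS⁻: pKₐ(RSH (a thiol)) ≈ 10.5
CH₃O⁻: pKₐ(CH₃OH) ≈ 15.5 — strong base; alkoxides do not leave unassisted
tert-butoxide: pKₐ(t-BuOH) ≈ 18
Reversing gives the worst-to-best order requested.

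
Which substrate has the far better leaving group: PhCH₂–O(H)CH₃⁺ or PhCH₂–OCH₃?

From PhCH₂–OCH₃ the departing group would be CH₃O⁻ (pKₐ(CH₃OH) ≈ 15.5). Strong base; alkoxides do not leave unassisted.
From PhCH₂–O(H)CH₃⁺ the leaving group is R'OH (pKₐ(R'OH₂⁺) ≈ -2.4). Neutral; leaves from a protonated ether (an oxonium ion, R–O(H)R'⁺).
(In practice PhCH₂–O(H)CH₃⁺ is made from PhCH₂–OCH₃ by protonation with concentrated HI, allowing neutral methanol, rather than methoxide, to depart.)

PhCH₂–O(H)CH₃⁺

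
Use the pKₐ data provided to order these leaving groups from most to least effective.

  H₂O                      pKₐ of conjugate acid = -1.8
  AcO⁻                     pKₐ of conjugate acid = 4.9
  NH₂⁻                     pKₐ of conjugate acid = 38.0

H₂O > AcO⁻ > NH₂⁻

Lower conjugate-acid pKₐ ⇒ weaker base ⇒ better leaving group.
Sorting by the given values: H₂O (-1.8), AcO⁻ (4.9), NH₂⁻ (38.0).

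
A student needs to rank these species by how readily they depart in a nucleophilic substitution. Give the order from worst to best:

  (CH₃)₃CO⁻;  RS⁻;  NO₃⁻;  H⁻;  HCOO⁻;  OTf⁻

A good leaving group is a weak base: the lower the pKₐ of its conjugate acid, the more readily it departs.
OTf⁻: pKₐ(CF₃SO₃H (triflic acid)) ≈ -14
NO₃⁻: pKₐ(HNO₃) ≈ -1.3 — resonance-delocalised over three oxygens
HCOO⁻: pKₐ(HCOOH) ≈ 3.8 — resonance-stabilised carboxylate
RS⁻: pKₐ(RSH (a thiol)) ≈ 10.5
(CH₃)₃CO⁻: pKₐ(t-BuOH) ≈ 18 — bulky, strongly basic alkoxide
H⁻: pKₐ(H₂) ≈ 36 — extremely strong base; leaves only in special hydride-transfer contexts
The question asks for worst first, so the sequence is read in increasing leaving-group ability.

H⁻ < (CH₃)₃CO⁻ < RS⁻ < HCOO⁻ < NO₃⁻ < OTf⁻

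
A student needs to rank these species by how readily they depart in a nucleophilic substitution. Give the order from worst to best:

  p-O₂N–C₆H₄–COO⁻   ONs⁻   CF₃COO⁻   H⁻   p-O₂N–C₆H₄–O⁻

H⁻ < p-O₂N–C₆H₄–O⁻ < p-O₂N–C₆H₄–COO⁻ < CF₃COO⁻ < ONs⁻

A good leaving group is a weak base: the lower the pKₐ of its conjugate acid, the more readily it departs.
ONs⁻: pKₐ(p-O₂NC₆H₄SO₃H) ≈ -3.5 — p-nitro group further stabilises the sulfonate
CF₃COO⁻: pKₐ(CF₃COOH) ≈ 0.2
p-O₂N–C₆H₄–COO⁻: pKₐ(p-nitrobenzoic acid) ≈ 3.4
p-O₂N–C₆H₄–O⁻: pKₐ(p-nitrophenol) ≈ 7.2
H⁻: pKₐ(H₂) ≈ 36 — extremely strong base; leaves only in special hydride-transfer contexts
Reversing gives the worst-to-best order requested.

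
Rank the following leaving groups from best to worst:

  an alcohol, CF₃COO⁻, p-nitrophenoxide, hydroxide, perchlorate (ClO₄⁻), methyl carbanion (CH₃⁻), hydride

The more stable X⁻ (or X) is on its own — i.e. the weaker a base it is — the better a leaving group it makes.
perchlorate (ClO₄⁻): pKₐ(HClO₄) ≈ -10 — extremely weak base; rarely used for safety reasons
an alcohol: pKₐ(R'OH₂⁺) ≈ -2.4 — neutral; leaves from a protonated ether (an oxonium ion, R–O(H)R'⁺)
CF₃COO⁻: pKₐ(CF₃COOH) ≈ 0.2 — strongly electron-withdrawing CF₃ stabilises the carboxylate
p-nitrophenoxide: pKₐ(p-nitrophenol) ≈ 7.2 — nitro group delocalises the charge; the classic chromogenic LG
hydroxide: pKₐ(H₂O) ≈ 15.7 — strong base; essentially never leaves without prior activation
hydride: pKₐ(H₂) ≈ 36
methyl carbanion (CH₃⁻): pKₐ(CH₄) ≈ 48 — unstabilised carbanion; the worst conceivable leaving group

perchlorate (ClO₄⁻) > an alcohol > CF₃COO⁻ > p-nitrophenoxide > hydroxide > hydride > methyl carbanion (CH₃⁻)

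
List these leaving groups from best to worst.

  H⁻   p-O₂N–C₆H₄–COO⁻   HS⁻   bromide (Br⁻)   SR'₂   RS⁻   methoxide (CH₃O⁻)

bromide (Br⁻) > SR'₂ > p-O₂N–C₆H₄–COO⁻ > HS⁻ > RS⁻ > methoxide (CH₃O⁻) > H⁻

A good leaving group is a weak base: the lower the pKₐ of its conjugate acid, the more readily it departs.
bromide (Br⁻): pKₐ(HBr) ≈ -9
SR'₂: pKₐ(R'₂SH⁺) ≈ -7
p-O₂N–C₆H₄–COO⁻: pKₐ(p-nitrobenzoic acid) ≈ 3.4
HS⁻: pKₐ(H₂S) ≈ 7
RS⁻: pKₐ(RSH (a thiol)) ≈ 10.5
methoxide (CH₃O⁻): pKₐ(CH₃OH) ≈ 15.5
H⁻: pKₐ(H₂) ≈ 36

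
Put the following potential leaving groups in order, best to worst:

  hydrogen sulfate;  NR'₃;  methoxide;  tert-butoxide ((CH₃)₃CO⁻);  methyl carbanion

hydrogen sulfate: pKₐ(H₂SO₄) ≈ -3
NR'₃: pKₐ(R'₃NH⁺) ≈ 10.7
methoxide: pKₐ(CH₃OH) ≈ 15.5
tert-butoxide ((CH₃)₃CO⁻): pKₐ(t-BuOH) ≈ 18
methyl carbanion: pKₐ(CH₄) ≈ 48

hydrogen sulfate > NR'₃ > methoxide > tert-butoxide ((CH₃)₃CO⁻) > methyl carbanion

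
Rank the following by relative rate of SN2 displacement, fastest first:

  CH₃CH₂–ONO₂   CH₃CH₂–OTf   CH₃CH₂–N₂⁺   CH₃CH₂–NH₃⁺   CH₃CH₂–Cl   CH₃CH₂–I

CH₃CH₂–N₂⁺ > CH₃CH₂–OTf > CH₃CH₂–I > CH₃CH₂–Cl > CH₃CH₂–ONO₂ > CH₃CH₂–NH₃⁺

Same R in every case — rank the leaving groups.
A good leaving group is a weak base: the lower the pKₐ of its conjugate acid, the more readily it departs.
CH₃CH₂–N₂⁺ loses N₂: no meaningful conjugate acid; N₂ departs as an exceptionally stable neutral molecule
CH₃CH₂–OTf loses OTf⁻: pKₐ(CF₃SO₃H (triflic acid)) ≈ -14
CH₃CH₂–I loses I⁻: pKₐ(HI) ≈ -10
CH₃CH₂–Cl loses Cl⁻: pKₐ(HCl) ≈ -7
CH₃CH₂–ONO₂ loses NO₃⁻: pKₐ(HNO₃) ≈ -1.3
CH₃CH₂–NH₃⁺ loses NH₃: pKₐ(NH₄⁺) ≈ 9.2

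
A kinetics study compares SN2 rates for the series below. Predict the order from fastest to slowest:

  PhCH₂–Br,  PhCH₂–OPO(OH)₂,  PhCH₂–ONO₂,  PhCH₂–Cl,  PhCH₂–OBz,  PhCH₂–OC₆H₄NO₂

With the same alkyl group throughout, only the leaving group differentiates the rates.
Leaving-group ability tracks the stability of the departed species; conjugate-acid pKₐ is the usual yardstick (lower pKₐ → better LG).
PhCH₂–Br loses Br⁻: pKₐ(HBr) ≈ -9
PhCH₂–Cl loses Cl⁻: pKₐ(HCl) ≈ -7
PhCH₂–ONO₂ loses NO₃⁻: pKₐ(HNO₃) ≈ -1.3
PhCH₂–OPO(OH)₂ loses H₂PO₄⁻: pKₐ(H₃PO₄) ≈ 2.1
PhCH₂–OBz loses PhCOO⁻: pKₐ(C₆H₅COOH) ≈ 4.2
PhCH₂–OC₆H₄NO₂ loses p-O₂N–C₆H₄–O⁻: pKₐ(p-nitrophenol) ≈ 7.2

PhCH₂–Br > PhCH₂–Cl > PhCH₂–ONO₂ > PhCH₂–OPO(OH)₂ > PhCH₂–OBz > PhCH₂–OC₆H₄NO₂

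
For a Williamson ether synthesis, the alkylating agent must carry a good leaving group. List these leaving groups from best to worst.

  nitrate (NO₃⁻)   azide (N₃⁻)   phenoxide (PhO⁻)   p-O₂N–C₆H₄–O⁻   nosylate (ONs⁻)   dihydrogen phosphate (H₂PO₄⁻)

nosylate (ONs⁻) > nitrate (NO₃⁻) > dihydrogen phosphate (H₂PO₄⁻) > azide (N₃⁻) > p-O₂N–C₆H₄–O⁻ > phenoxide (PhO⁻)

Rank by basicity of the departing species: weakest base leaves most easily.
nosylate (ONs⁻): pKₐ(p-O₂NC₆H₄SO₃H) ≈ -3.5
nitrate (NO₃⁻): pKₐ(HNO₃) ≈ -1.3
dihydrogen phosphate (H₂PO₄⁻): pKₐ(H₃PO₄) ≈ 2.1
azide (N₃⁻): pKₐ(HN₃) ≈ 4.7
p-O₂N–C₆H₄–O⁻: pKₐ(p-nitrophenol) ≈ 7.2 — nitro group delocalises the charge; the classic chromogenic LG
phenoxide (PhO⁻): pKₐ(C₆H₅OH (phenol)) ≈ 10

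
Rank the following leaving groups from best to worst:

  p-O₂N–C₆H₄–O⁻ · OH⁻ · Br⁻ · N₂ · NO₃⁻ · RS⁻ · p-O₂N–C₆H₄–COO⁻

Rank by basicity of the departing species: weakest base leaves most easily.
N₂: no meaningful conjugate acid; N₂ departs as an exceptionally stable neutral molecule
Br⁻: pKₐ(HBr) ≈ -9 — weak base; good leaving group
NO₃⁻: pKₐ(HNO₃) ≈ -1.3 — resonance-delocalised over three oxygens
p-O₂N–C₆H₄–COO⁻: pKₐ(p-nitrobenzoic acid) ≈ 3.4
p-O₂N–C₆H₄–O⁻: pKₐ(p-nitrophenol) ≈ 7.2 — nitro group delocalises the charge; the classic chromogenic LG
RS⁻: pKₐ(RSH (a thiol)) ≈ 10.5 — moderately basic; rarely leaves without activation
OH⁻: pKₐ(H₂O) ≈ 15.7 — strong base; essentially never leaves without prior activation

N₂ > Br⁻ > NO₃⁻ > p-O₂N–C₆H₄–COO⁻ > p-O₂N–C₆H₄–O⁻ > RS⁻ > OH⁻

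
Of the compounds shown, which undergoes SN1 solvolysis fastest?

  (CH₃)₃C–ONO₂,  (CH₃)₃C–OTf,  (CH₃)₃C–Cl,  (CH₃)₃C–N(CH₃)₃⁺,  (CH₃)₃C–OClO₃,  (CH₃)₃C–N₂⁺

The skeletons are identical, so relative rate is governed entirely by leaving-group ability.
A good leaving group is a weak base: the lower the pKₐ of its conjugate acid, the more readily it departs.
(CH₃)₃C–N₂⁺ loses N₂: no meaningful conjugate acid; N₂ departs as an exceptionally stable neutral molecule
(CH₃)₃C–OTf loses OTf⁻: pKₐ(CF₃SO₃H (triflic acid)) ≈ -14
(CH₃)₃C–OClO₃ loses ClO₄⁻: pKₐ(HClO₄) ≈ -10
(CH₃)₃C–Cl loses Cl⁻: pKₐ(HCl) ≈ -7
(CH₃)₃C–ONO₂ loses NO₃⁻: pKₐ(HNO₃) ≈ -1.3
(CH₃)₃C–N(CH₃)₃⁺ loses NR'₃: pKₐ(R'₃NH⁺) ≈ 10.7

(CH₃)₃C–N₂⁺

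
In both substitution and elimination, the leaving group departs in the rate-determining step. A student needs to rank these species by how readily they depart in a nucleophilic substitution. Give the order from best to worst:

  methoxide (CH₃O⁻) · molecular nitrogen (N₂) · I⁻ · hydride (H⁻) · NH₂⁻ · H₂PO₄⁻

molecular nitrogen (N₂) > I⁻ > H₂PO₄⁻ > methoxide (CH₃O⁻) > hydride (H⁻) > NH₂⁻

A good leaving group is a weak base: the lower the pKₐ of its conjugate acid, the more readily it departs.
molecular nitrogen (N₂): no meaningful conjugate acid; N₂ departs as an exceptionally stable neutral molecule
I⁻: pKₐ(HI) ≈ -10
H₂PO₄⁻: pKₐ(H₃PO₄) ≈ 2.1
methoxide (CH₃O⁻): pKₐ(CH₃OH) ≈ 15.5
hydride (H⁻): pKₐ(H₂) ≈ 36
NH₂⁻: pKₐ(NH₃) ≈ 38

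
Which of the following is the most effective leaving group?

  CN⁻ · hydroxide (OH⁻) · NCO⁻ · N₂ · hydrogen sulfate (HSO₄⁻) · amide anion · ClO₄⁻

A good leaving group is a weak base: the lower the pKₐ of its conjugate acid, the more readily it departs.
N₂: no meaningful conjugate acid; N₂ departs as an exceptionally stable neutral molecule
ClO₄⁻: pKₐ(HClO₄) ≈ -10
hydrogen sulfate (HSO₄⁻): pKₐ(H₂SO₄) ≈ -3
NCO⁻: pKₐ(HOCN) ≈ 3.5
CN⁻: pKₐ(HCN) ≈ 9.2
hydroxide (OH⁻): pKₐ(H₂O) ≈ 15.7
amide anion: pKₐ(NH₃) ≈ 38

N₂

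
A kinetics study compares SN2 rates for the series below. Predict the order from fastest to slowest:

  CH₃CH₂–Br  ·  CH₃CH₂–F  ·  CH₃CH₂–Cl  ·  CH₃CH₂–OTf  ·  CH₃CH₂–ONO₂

CH₃CH₂–OTf > CH₃CH₂–Br > CH₃CH₂–Cl > CH₃CH₂–ONO₂ > CH₃CH₂–F

The skeletons are identical, so relative rate is governed entirely by leaving-group ability.
The more stable X⁻ (or X) is on its own — i.e. the weaker a base it is — the better a leaving group it makes.
CH₃CH₂–OTf loses OTf⁻: pKₐ(CF₃SO₃H (triflic acid)) ≈ -14
CH₃CH₂–Br loses Br⁻: pKₐ(HBr) ≈ -9
CH₃CH₂–Cl loses Cl⁻: pKₐ(HCl) ≈ -7
CH₃CH₂–ONO₂ loses NO₃⁻: pKₐ(HNO₃) ≈ -1.3
CH₃CH₂–F loses F⁻: pKₐ(HF) ≈ 3.2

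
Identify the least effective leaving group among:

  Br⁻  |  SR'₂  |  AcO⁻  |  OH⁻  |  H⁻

A good leaving group is a weak base: the lower the pKₐ of its conjugate acid, the more readily it departs.
Br⁻: pKₐ(HBr) ≈ -9
SR'₂: pKₐ(R'₂SH⁺) ≈ -7
AcO⁻: pKₐ(CH₃COOH) ≈ 4.8
OH⁻: pKₐ(H₂O) ≈ 15.7
H⁻: pKₐ(H₂) ≈ 36

H⁻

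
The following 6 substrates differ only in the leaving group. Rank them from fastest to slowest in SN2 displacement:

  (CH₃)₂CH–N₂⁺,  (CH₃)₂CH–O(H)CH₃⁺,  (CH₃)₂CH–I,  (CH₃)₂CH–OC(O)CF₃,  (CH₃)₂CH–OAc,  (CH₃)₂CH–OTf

(CH₃)₂CH–N₂⁺ > (CH₃)₂CH–OTf > (CH₃)₂CH–I > (CH₃)₂CH–O(H)CH₃⁺ > (CH₃)₂CH–OC(O)CF₃ > (CH₃)₂CH–OAc

Identical carbon frameworks mean the comparison reduces to leaving-group quality.
The more stable X⁻ (or X) is on its own — i.e. the weaker a base it is — the better a leaving group it makes.
(CH₃)₂CH–N₂⁺ loses N₂: no meaningful conjugate acid; N₂ departs as an exceptionally stable neutral molecule
(CH₃)₂CH–OTf loses OTf⁻: pKₐ(CF₃SO₃H (triflic acid)) ≈ -14
(CH₃)₂CH–I loses I⁻: pKₐ(HI) ≈ -10
(CH₃)₂CH–O(H)CH₃⁺ loses R'OH: pKₐ(R'OH₂⁺) ≈ -2.4
(CH₃)₂CH–OC(O)CF₃ loses CF₃COO⁻: pKₐ(CF₃COOH) ≈ 0.2
(CH₃)₂CH–OAc loses AcO⁻: pKₐ(CH₃COOH) ≈ 4.8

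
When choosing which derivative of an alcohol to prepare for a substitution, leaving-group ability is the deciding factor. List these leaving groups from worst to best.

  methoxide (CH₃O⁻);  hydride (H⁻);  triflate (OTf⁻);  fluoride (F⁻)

The more stable X⁻ (or X) is on its own — i.e. the weaker a base it is — the better a leaving group it makes.
triflate (OTf⁻): pKₐ(CF₃SO₃H (triflic acid)) ≈ -14
fluoride (F⁻): pKₐ(HF) ≈ 3.2
methoxide (CH₃O⁻): pKₐ(CH₃OH) ≈ 15.5
hydride (H⁻): pKₐ(H₂) ≈ 36
The question asks for worst first, so the sequence is read in increasing leaving-group ability.

hydride (H⁻) < methoxide (CH₃O⁻) < fluoride (F⁻) < triflate (OTf⁻)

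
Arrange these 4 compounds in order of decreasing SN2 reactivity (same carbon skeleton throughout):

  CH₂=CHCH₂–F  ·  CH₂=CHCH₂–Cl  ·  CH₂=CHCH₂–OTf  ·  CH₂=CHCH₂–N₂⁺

Same R in every case — rank the leaving groups.
A good leaving group is a weak base: the lower the pKₐ of its conjugate acid, the more readily it departs.
CH₂=CHCH₂–N₂⁺ loses N₂: no meaningful conjugate acid; N₂ departs as an exceptionally stable neutral molecule
CH₂=CHCH₂–OTf loses OTf⁻: pKₐ(CF₃SO₃H (triflic acid)) ≈ -14
CH₂=CHCH₂–Cl loses Cl⁻: pKₐ(HCl) ≈ -7
CH₂=CHCH₂–F loses F⁻: pKₐ(HF) ≈ 3.2

CH₂=CHCH₂–N₂⁺ > CH₂=CHCH₂–OTf > CH₂=CHCH₂–Cl > CH₂=CHCH₂–F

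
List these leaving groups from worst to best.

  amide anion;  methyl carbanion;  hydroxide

hydroxide: pKₐ(H₂O) ≈ 15.7
amide anion: pKₐ(NH₃) ≈ 38
methyl carbanion: pKₐ(CH₄) ≈ 48
The question asks for worst first, so the sequence is read in increasing leaving-group ability.

methyl carbanion < amide anion < hydroxide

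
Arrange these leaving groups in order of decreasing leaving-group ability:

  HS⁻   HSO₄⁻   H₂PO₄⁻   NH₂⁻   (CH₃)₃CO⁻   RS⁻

HSO₄⁻ > H₂PO₄⁻ > HS⁻ > RS⁻ > (CH₃)₃CO⁻ > NH₂⁻

Rank by basicity of the departing species: weakest base leaves most easily.
HSO₄⁻: pKₐ(H₂SO₄) ≈ -3
H₂PO₄⁻: pKₐ(H₃PO₄) ≈ 2.1
HS⁻: pKₐ(H₂S) ≈ 7
RS⁻: pKₐ(RSH (a thiol)) ≈ 10.5
(CH₃)₃CO⁻: pKₐ(t-BuOH) ≈ 18
NH₂⁻: pKₐ(NH₃) ≈ 38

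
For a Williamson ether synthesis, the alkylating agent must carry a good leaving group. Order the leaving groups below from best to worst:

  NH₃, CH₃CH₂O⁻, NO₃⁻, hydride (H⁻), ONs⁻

ONs⁻ > NO₃⁻ > NH₃ > CH₃CH₂O⁻ > hydride (H⁻)

Rank by basicity of the departing species: weakest base leaves most easily.
ONs⁻: pKₐ(p-O₂NC₆H₄SO₃H) ≈ -3.5 — p-nitro group further stabilises the sulfonate
NO₃⁻: pKₐ(HNO₃) ≈ -1.3
NH₃: pKₐ(NH₄⁺) ≈ 9.2
CH₃CH₂O⁻: pKₐ(CH₃CH₂OH) ≈ 16 — strong base; alkoxides do not leave unassisted
hydride (H⁻): pKₐ(H₂) ≈ 36 — extremely strong base; leaves only in special hydride-transfer contexts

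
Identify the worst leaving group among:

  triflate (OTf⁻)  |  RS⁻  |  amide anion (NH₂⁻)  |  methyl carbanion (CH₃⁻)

methyl carbanion (CH₃⁻)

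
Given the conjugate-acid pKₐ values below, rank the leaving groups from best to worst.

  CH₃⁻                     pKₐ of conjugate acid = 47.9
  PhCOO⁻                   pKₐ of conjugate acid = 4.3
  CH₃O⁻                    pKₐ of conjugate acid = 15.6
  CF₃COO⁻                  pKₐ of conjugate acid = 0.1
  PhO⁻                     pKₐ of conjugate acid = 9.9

Lower conjugate-acid pKₐ ⇒ weaker base ⇒ better leaving group.
Sorting by the given values: CF₃COO⁻ (0.1), PhCOO⁻ (4.3), PhO⁻ (9.9), CH₃O⁻ (15.6), CH₃⁻ (47.9).

CF₃COO⁻ > PhCOO⁻ > PhO⁻ > CH₃O⁻ > CH₃⁻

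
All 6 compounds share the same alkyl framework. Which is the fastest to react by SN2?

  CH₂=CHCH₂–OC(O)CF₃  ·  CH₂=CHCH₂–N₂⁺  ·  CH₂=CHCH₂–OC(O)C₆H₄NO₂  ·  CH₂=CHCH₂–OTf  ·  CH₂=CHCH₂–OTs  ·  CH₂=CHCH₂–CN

Identical carbon frameworks mean the comparison reduces to leaving-group quality.
Leaving-group ability tracks the stability of the departed species; conjugate-acid pKₐ is the usual yardstick (lower pKₐ → better LG).
CH₂=CHCH₂–N₂⁺ loses N₂: no meaningful conjugate acid; N₂ departs as an exceptionally stable neutral molecule
CH₂=CHCH₂–OTf loses OTf⁻: pKₐ(CF₃SO₃H (triflic acid)) ≈ -14
CH₂=CHCH₂–OTs loses OTs⁻: pKₐ(p-CH₃C₆H₄SO₃H (TsOH)) ≈ -2.8
CH₂=CHCH₂–OC(O)CF₃ loses CF₃COO⁻: pKₐ(CF₃COOH) ≈ 0.2
CH₂=CHCH₂–OC(O)C₆H₄NO₂ loses p-O₂N–C₆H₄–COO⁻: pKₐ(p-nitrobenzoic acid) ≈ 3.4
CH₂=CHCH₂–CN loses CN⁻: pKₐ(HCN) ≈ 9.2

CH₂=CHCH₂–N₂⁺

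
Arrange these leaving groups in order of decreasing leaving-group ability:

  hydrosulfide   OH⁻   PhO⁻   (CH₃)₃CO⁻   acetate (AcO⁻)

acetate (AcO⁻): pKₐ(CH₃COOH) ≈ 4.8
hydrosulfide: pKₐ(H₂S) ≈ 7
PhO⁻: pKₐ(C₆H₅OH (phenol)) ≈ 10
OH⁻: pKₐ(H₂O) ≈ 15.7
(CH₃)₃CO⁻: pKₐ(t-BuOH) ≈ 18

acetate (AcO⁻) > hydrosulfide > PhO⁻ > OH⁻ > (CH₃)₃CO⁻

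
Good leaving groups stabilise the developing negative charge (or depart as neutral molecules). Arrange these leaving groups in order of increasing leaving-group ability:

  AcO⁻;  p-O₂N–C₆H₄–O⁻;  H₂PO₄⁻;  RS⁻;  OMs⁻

RS⁻ < p-O₂N–C₆H₄–O⁻ < AcO⁻ < H₂PO₄⁻ < OMs⁻

OMs⁻: pKₐ(CH₃SO₃H (MsOH)) ≈ -1.9 — resonance-delocalised alkanesulfonate
H₂PO₄⁻: pKₐ(H₃PO₄) ≈ 2.1 — moderate base; biological leaving group after further activation
AcO⁻: pKₐ(CH₃COOH) ≈ 4.8 — resonance-stabilised but still a weak base
p-O₂N–C₆H₄–O⁻: pKₐ(p-nitrophenol) ≈ 7.2 — nitro group delocalises the charge; the classic chromogenic LG
RS⁻: pKₐ(RSH (a thiol)) ≈ 10.5 — moderately basic; rarely leaves without activation
The question asks for worst first, so the sequence is read in increasing leaving-group ability.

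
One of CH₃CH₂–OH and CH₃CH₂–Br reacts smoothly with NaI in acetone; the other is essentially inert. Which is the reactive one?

CH₃CH₂–Br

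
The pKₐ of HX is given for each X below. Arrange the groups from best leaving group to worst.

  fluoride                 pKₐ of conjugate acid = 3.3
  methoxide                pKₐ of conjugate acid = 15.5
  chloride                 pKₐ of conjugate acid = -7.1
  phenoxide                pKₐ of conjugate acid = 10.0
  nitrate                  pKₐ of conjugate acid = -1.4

chloride > nitrate > fluoride > phenoxide > methoxide

Lower conjugate-acid pKₐ ⇒ weaker base ⇒ better leaving group.
Sorting by the given values: chloride (-7.1), nitrate (-1.4), fluoride (3.3), phenoxide (10.0), methoxide (15.5).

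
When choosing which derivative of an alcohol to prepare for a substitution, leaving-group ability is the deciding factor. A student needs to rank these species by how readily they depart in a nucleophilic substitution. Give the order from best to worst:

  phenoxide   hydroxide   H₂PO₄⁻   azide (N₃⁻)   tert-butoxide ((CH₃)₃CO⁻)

A good leaving group is a weak base: the lower the pKₐ of its conjugate acid, the more readily it departs.
H₂PO₄⁻: pKₐ(H₃PO₄) ≈ 2.1 — moderate base; biological leaving group after further activation
azide (N₃⁻): pKₐ(HN₃) ≈ 4.7 — linear, resonance-stabilised
phenoxide: pKₐ(C₆H₅OH (phenol)) ≈ 10 — resonance into the ring helps, but still a poor LG
hydroxide: pKₐ(H₂O) ≈ 15.7
tert-butoxide ((CH₃)₃CO⁻): pKₐ(t-BuOH) ≈ 18

H₂PO₄⁻ > azide (N₃⁻) > phenoxide > hydroxide > tert-butoxide ((CH₃)₃CO⁻)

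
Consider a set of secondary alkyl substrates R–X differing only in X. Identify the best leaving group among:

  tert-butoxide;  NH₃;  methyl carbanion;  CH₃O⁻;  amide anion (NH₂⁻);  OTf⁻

OTf⁻

The more stable X⁻ (or X) is on its own — i.e. the weaker a base it is — the better a leaving group it makes.
OTf⁻: pKₐ(CF₃SO₃H (triflic acid)) ≈ -14
NH₃: pKₐ(NH₄⁺) ≈ 9.2
CH₃O⁻: pKₐ(CH₃OH) ≈ 15.5
tert-butoxide: pKₐ(t-BuOH) ≈ 18
amide anion (NH₂⁻): pKₐ(NH₃) ≈ 38
methyl carbanion: pKₐ(CH₄) ≈ 48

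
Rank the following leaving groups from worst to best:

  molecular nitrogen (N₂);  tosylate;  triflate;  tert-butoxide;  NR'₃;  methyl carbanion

methyl carbanion < tert-butoxide < NR'₃ < tosylate < triflate < molecular nitrogen (N₂)

A good leaving group is a weak base: the lower the pKₐ of its conjugate acid, the more readily it departs.
molecular nitrogen (N₂): no meaningful conjugate acid; N₂ departs as an exceptionally stable neutral molecule
triflate: pKₐ(CF₃SO₃H (triflic acid)) ≈ -14
tosylate: pKₐ(p-CH₃C₆H₄SO₃H (TsOH)) ≈ -2.8
NR'₃: pKₐ(R'₃NH⁺) ≈ 10.7
tert-butoxide: pKₐ(t-BuOH) ≈ 18
methyl carbanion: pKₐ(CH₄) ≈ 48
Listed from poorest to best leaving group as asked.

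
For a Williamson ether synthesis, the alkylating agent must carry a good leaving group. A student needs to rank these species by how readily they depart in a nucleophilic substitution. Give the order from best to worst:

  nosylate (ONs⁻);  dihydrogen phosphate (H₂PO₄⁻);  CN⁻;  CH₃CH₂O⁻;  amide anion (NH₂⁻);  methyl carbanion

Rank by basicity of the departing species: weakest base leaves most easily.
nosylate (ONs⁻): pKₐ(p-O₂NC₆H₄SO₃H) ≈ -3.5
dihydrogen phosphate (H₂PO₄⁻): pKₐ(H₃PO₄) ≈ 2.1
CN⁻: pKₐ(HCN) ≈ 9.2
CH₃CH₂O⁻: pKₐ(CH₃CH₂OH) ≈ 16
amide anion (NH₂⁻): pKₐ(NH₃) ≈ 38
methyl carbanion: pKₐ(CH₄) ≈ 48

nosylate (ONs⁻) > dihydrogen phosphate (H₂PO₄⁻) > CN⁻ > CH₃CH₂O⁻ > amide anion (NH₂⁻) > methyl carbanion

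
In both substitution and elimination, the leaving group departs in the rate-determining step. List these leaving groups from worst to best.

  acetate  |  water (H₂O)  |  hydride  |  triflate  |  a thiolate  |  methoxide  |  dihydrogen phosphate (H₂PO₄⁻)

hydride < methoxide < a thiolate < acetate < dihydrogen phosphate (H₂PO₄⁻) < water (H₂O) < triflate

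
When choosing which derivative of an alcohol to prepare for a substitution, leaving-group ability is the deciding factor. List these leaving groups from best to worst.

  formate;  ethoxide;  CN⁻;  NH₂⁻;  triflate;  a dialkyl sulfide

Rank by basicity of the departing species: weakest base leaves most easily.
triflate: pKₐ(CF₃SO₃H (triflic acid)) ≈ -14
a dialkyl sulfide: pKₐ(R'₂SH⁺) ≈ -7
formate: pKₐ(HCOOH) ≈ 3.8
CN⁻: pKₐ(HCN) ≈ 9.2
ethoxide: pKₐ(CH₃CH₂OH) ≈ 16
NH₂⁻: pKₐ(NH₃) ≈ 38

triflate > a dialkyl sulfide > formate > CN⁻ > ethoxide > NH₂⁻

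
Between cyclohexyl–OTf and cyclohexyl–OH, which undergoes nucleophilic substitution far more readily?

cyclohexyl–OTf

From cyclohexyl–OH the departing group would be OH⁻ (pKₐ(H₂O) ≈ 15.7). Strong base; essentially never leaves without prior activation.
From cyclohexyl–OTf the leaving group is OTf⁻ (pKₐ(CF₃SO₃H (triflic acid)) ≈ -14). Charge spread over three oxygens and a CF₃ group; the premier leaving group in synthesis.
(In practice cyclohexyl–OTf is made from cyclohexyl–OH by treatment with Tf₂O / 2,6-lutidine, converting the hydroxyl into a triflate.)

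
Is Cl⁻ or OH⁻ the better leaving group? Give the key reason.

Cl⁻

Cl⁻ is the better leaving group.
pKₐ(HCl) ≈ -7 versus pKₐ(H₂O) ≈ 15.7: Cl⁻ is the much weaker base.
Moderately weak base.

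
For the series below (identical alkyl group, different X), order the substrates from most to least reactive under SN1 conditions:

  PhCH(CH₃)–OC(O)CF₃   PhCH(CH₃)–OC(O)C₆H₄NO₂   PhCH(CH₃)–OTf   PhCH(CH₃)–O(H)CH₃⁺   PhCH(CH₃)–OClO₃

PhCH(CH₃)–OTf > PhCH(CH₃)–OClO₃ > PhCH(CH₃)–O(H)CH₃⁺ > PhCH(CH₃)–OC(O)CF₃ > PhCH(CH₃)–OC(O)C₆H₄NO₂

With the same alkyl group throughout, only the leaving group differentiates the rates.
A good leaving group is a weak base: the lower the pKₐ of its conjugate acid, the more readily it departs.
PhCH(CH₃)–OTf loses OTf⁻: pKₐ(CF₃SO₃H (triflic acid)) ≈ -14
PhCH(CH₃)–OClO₃ loses ClO₄⁻: pKₐ(HClO₄) ≈ -10
PhCH(CH₃)–O(H)CH₃⁺ loses R'OH: pKₐ(R'OH₂⁺) ≈ -2.4
PhCH(CH₃)–OC(O)CF₃ loses CF₃COO⁻: pKₐ(CF₃COOH) ≈ 0.2
PhCH(CH₃)–OC(O)C₆H₄NO₂ loses p-O₂N–C₆H₄–COO⁻: pKₐ(p-nitrobenzoic acid) ≈ 3.4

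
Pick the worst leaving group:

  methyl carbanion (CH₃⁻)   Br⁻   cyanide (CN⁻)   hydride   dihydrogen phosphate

methyl carbanion (CH₃⁻)

The more stable X⁻ (or X) is on its own — i.e. the weaker a base it is — the better a leaving group it makes.
Br⁻: pKₐ(HBr) ≈ -9
dihydrogen phosphate: pKₐ(H₃PO₄) ≈ 2.1
cyanide (CN⁻): pKₐ(HCN) ≈ 9.2
hydride: pKₐ(H₂) ≈ 36
methyl carbanion (CH₃⁻): pKₐ(CH₄) ≈ 48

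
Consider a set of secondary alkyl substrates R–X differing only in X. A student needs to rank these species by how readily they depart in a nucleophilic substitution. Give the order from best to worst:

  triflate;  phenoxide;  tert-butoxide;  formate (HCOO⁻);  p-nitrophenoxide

triflate > formate (HCOO⁻) > p-nitrophenoxide > phenoxide > tert-butoxide

Leaving-group ability tracks the stability of the departed species; conjugate-acid pKₐ is the usual yardstick (lower pKₐ → better LG).
triflate: pKₐ(CF₃SO₃H (triflic acid)) ≈ -14
formate (HCOO⁻): pKₐ(HCOOH) ≈ 3.8
p-nitrophenoxide: pKₐ(p-nitrophenol) ≈ 7.2
phenoxide: pKₐ(C₆H₅OH (phenol)) ≈ 10
tert-butoxide: pKₐ(t-BuOH) ≈ 18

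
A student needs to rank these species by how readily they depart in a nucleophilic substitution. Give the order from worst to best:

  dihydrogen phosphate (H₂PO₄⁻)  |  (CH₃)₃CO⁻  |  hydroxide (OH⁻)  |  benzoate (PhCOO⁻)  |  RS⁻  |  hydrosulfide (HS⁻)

A good leaving group is a weak base: the lower the pKₐ of its conjugate acid, the more readily it departs.
dihydrogen phosphate (H₂PO₄⁻): pKₐ(H₃PO₄) ≈ 2.1 — moderate base; biological leaving group after further activation
benzoate (PhCOO⁻): pKₐ(C₆H₅COOH) ≈ 4.2 — aryl carboxylate
hydrosulfide (HS⁻): pKₐ(H₂S) ≈ 7 — larger and more polarisable than the oxygen analogue
RS⁻: pKₐ(RSH (a thiol)) ≈ 10.5 — moderately basic; rarely leaves without activation
hydroxide (OH⁻): pKₐ(H₂O) ≈ 15.7
(CH₃)₃CO⁻: pKₐ(t-BuOH) ≈ 18
The question asks for worst first, so the sequence is read in increasing leaving-group ability.

(CH₃)₃CO⁻ < hydroxide (OH⁻) < RS⁻ < hydrosulfide (HS⁻) < benzoate (PhCOO⁻) < dihydrogen phosphate (H₂PO₄⁻)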